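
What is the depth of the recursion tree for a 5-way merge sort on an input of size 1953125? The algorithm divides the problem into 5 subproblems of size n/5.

For divide and conquer with division factor 5:

Problem sizes at each level:
Level 0: 1953125
Level 1: 390625
Level 2: 78125
Level 3: 15625
Level 4: 3125
Level 5: 625
Level 6: 125
Level 7: 25
Level 8: 5
Level 9: 1

The root is level 0 and the size-1 base case is level 9 (the tree spans levels 0 through 9, i.e. 10 levels counting the root), so the depth is the number of divisions: log_5(1953125) = 9

The recursion tree depth is log_5(1953125) = 9. At each level, the problem size is divided by 5, so it takes 9 divisions to reduce to a base case of size 1. The algorithm makes 5 recursive calls at each level.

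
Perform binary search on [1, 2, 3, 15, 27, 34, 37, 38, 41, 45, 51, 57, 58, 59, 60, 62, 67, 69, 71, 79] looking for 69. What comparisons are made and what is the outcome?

Binary search for 69 in [1, 2, 3, 15, 27, 34, 37, 38, 41, 45, 51, 57, 58, 59, 60, 62, 67, 69, 71, 79]:

lo=0, hi=19, mid=9, arr[mid]=45 -> 45 < 69, search right half
lo=10, hi=19, mid=14, arr[mid]=60 -> 60 < 69, search right half
lo=15, hi=19, mid=17, arr[mid]=69 -> Found target at index 17!

Binary search finds 69 at index 17 after 3 comparisons. The search repeatedly halves the search space by comparing with the middle element.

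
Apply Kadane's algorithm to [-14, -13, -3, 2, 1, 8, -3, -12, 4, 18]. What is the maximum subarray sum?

Using Kadane's algorithm on [-14, -13, -3, 2, 1, 8, -3, -12, 4, 18]:

Scanning through the array:
Position 1 (value -13): max_ending_here = -13, max_so_far = -13
Position 2 (value -3): max_ending_here = -3, max_so_far = -3
Position 3 (value 2): max_ending_here = 2, max_so_far = 2
Position 4 (value 1): max_ending_here = 3, max_so_far = 3
Position 5 (value 8): max_ending_here = 11, max_so_far = 11
Position 6 (value -3): max_ending_here = 8, max_so_far = 11
Position 7 (value -12): max_ending_here = -4, max_so_far = 11
Position 8 (value 4): max_ending_here = 4, max_so_far = 11
Position 9 (value 18): max_ending_here = 22, max_so_far = 22

Maximum subarray: [4, 18]
Maximum sum: 22

The maximum subarray is [4, 18] with sum 22. This subarray runs from index 8 to index 9.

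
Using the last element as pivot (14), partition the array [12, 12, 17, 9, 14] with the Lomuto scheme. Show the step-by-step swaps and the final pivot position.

Lomuto partition with pivot = 14:

Initial array: [12, 12, 17, 9, 14]

arr[0]=12 <= 14: swap with position 0, array becomes [12, 12, 17, 9, 14]
arr[1]=12 <= 14: swap with position 1, array becomes [12, 12, 17, 9, 14]
arr[2]=17 > 14: no swap
arr[3]=9 <= 14: swap with position 2, array becomes [12, 12, 9, 17, 14]

Place pivot at position 3: [12, 12, 9, 14, 17]
Pivot position: 3

After partitioning with pivot 14, the array becomes [12, 12, 9, 14, 17]. The pivot is placed at index 3. All elements to the left of the pivot are <= 14, and all elements to the right are > 14.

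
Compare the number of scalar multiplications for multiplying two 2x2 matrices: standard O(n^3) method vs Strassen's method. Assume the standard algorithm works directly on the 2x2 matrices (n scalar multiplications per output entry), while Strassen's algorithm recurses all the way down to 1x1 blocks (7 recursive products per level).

Matrix multiplication for 2x2 matrices:

Standard algorithm: 2^3 = 8 multiplications
Strassen's algorithm: 7^(log2(2)) = 7^1 = 7 multiplications
Savings: 8 - 7 = 1 multiplications

Standard: 8 multiplications (2^3). Strassen: 7 multiplications (7^1). Strassen reduces 8 recursive multiplications to 7 at each level.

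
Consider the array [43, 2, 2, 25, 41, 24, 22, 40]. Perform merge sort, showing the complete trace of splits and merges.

Merge sort trace:

Split: [43, 2, 2, 25, 41, 24, 22, 40] -> [43, 2, 2, 25] and [41, 24, 22, 40]
  Split: [43, 2, 2, 25] -> [43, 2] and [2, 25]
    Split: [43, 2] -> [43] and [2]
    Merge: [43] + [2] -> [2, 43]
    Split: [2, 25] -> [2] and [25]
    Merge: [2] + [25] -> [2, 25]
  Merge: [2, 43] + [2, 25] -> [2, 2, 25, 43]
  Split: [41, 24, 22, 40] -> [41, 24] and [22, 40]
    Split: [41, 24] -> [41] and [24]
    Merge: [41] + [24] -> [24, 41]
    Split: [22, 40] -> [22] and [40]
    Merge: [22] + [40] -> [22, 40]
  Merge: [24, 41] + [22, 40] -> [22, 24, 40, 41]
Merge: [2, 2, 25, 43] + [22, 24, 40, 41] -> [2, 2, 22, 24, 25, 40, 41, 43]

Final sorted array: [2, 2, 22, 24, 25, 40, 41, 43]

The merge sort proceeds by recursively splitting the array and merging sorted halves.
After all merges, the sorted array is [2, 2, 22, 24, 25, 40, 41, 43].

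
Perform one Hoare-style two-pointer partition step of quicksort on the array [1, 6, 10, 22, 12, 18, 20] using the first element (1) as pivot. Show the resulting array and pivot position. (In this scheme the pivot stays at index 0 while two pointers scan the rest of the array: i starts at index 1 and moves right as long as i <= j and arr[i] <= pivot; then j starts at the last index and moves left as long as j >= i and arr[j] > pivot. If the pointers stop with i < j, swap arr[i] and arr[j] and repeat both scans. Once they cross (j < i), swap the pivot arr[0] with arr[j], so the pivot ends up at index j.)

Hoare-style two-pointer partition with pivot = 1:

Initial array: [1, 6, 10, 22, 12, 18, 20]

Pointers start at i = 1, j = 6.
i ends at 1, j ends at 0: the pointers have crossed (j < i), so scanning stops.

j = 0, so swapping arr[0] with arr[j] leaves the pivot at position 0: [1, 6, 10, 22, 12, 18, 20]
Pivot position: 0

After partitioning with pivot 1, the array becomes [1, 6, 10, 22, 12, 18, 20]. The pivot is placed at index 0. All elements to the left of the pivot are <= 1, and all elements to the right are > 1.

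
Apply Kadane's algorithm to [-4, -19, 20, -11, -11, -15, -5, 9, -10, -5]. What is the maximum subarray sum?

Using Kadane's algorithm on [-4, -19, 20, -11, -11, -15, -5, 9, -10, -5]:

Scanning through the array:
Position 1 (value -19): max_ending_here = -19, max_so_far = -4
Position 2 (value 20): max_ending_here = 20, max_so_far = 20
Position 3 (value -11): max_ending_here = 9, max_so_far = 20
Position 4 (value -11): max_ending_here = -2, max_so_far = 20
Position 5 (value -15): max_ending_here = -15, max_so_far = 20
Position 6 (value -5): max_ending_here = -5, max_so_far = 20
Position 7 (value 9): max_ending_here = 9, max_so_far = 20
Position 8 (value -10): max_ending_here = -1, max_so_far = 20
Position 9 (value -5): max_ending_here = -5, max_so_far = 20

Maximum subarray: [20]
Maximum sum: 20

The maximum subarray is [20] with sum 20. This subarray runs from index 2 to index 2.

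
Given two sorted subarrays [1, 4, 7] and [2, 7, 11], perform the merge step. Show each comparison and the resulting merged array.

Merging process:

Compare 1 vs 2: take 1 from left. Merged: [1]
Compare 4 vs 2: take 2 from right. Merged: [1, 2]
Compare 4 vs 7: take 4 from left. Merged: [1, 2, 4]
Compare 7 vs 7: take 7 from left. Merged: [1, 2, 4, 7]
Append remaining from right: [7, 11]. Merged: [1, 2, 4, 7, 7, 11]

Final merged array: [1, 2, 4, 7, 7, 11]
Total comparisons: 4

The merged array is [1, 2, 4, 7, 7, 11], requiring 4 comparisons. The merge step runs in O(n) time where n is the total number of elements.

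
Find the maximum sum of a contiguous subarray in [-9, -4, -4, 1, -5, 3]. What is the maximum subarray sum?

Using Kadane's algorithm on [-9, -4, -4, 1, -5, 3]:

Scanning through the array:
Position 1 (value -4): max_ending_here = -4, max_so_far = -4
Position 2 (value -4): max_ending_here = -4, max_so_far = -4
Position 3 (value 1): max_ending_here = 1, max_so_far = 1
Position 4 (value -5): max_ending_here = -4, max_so_far = 1
Position 5 (value 3): max_ending_here = 3, max_so_far = 3

Maximum subarray: [3]
Maximum sum: 3

The maximum subarray is [3] with sum 3. This subarray runs from index 5 to index 5.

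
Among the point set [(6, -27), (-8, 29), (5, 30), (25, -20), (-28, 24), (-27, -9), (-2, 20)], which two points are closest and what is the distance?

Computing all pairwise distances among 7 points:

d((6, -27), (-8, 29)) = 57.7235
d((6, -27), (5, 30)) = 57.0088
d((6, -27), (25, -20)) = 20.2485
d((6, -27), (-28, 24)) = 61.2944
d((6, -27), (-27, -9)) = 37.5899
d((6, -27), (-2, 20)) = 47.676
d((-8, 29), (5, 30)) = 13.0384
d((-8, 29), (25, -20)) = 59.0762
d((-8, 29), (-28, 24)) = 20.6155
d((-8, 29), (-27, -9)) = 42.4853
d((-8, 29), (-2, 20)) = 10.8167 <-- minimum
d((5, 30), (25, -20)) = 53.8516
d((5, 30), (-28, 24)) = 33.541
d((5, 30), (-27, -9)) = 50.448
d((5, 30), (-2, 20)) = 12.2066
d((25, -20), (-28, 24)) = 68.884
d((25, -20), (-27, -9)) = 53.1507
d((25, -20), (-2, 20)) = 48.2597
d((-28, 24), (-27, -9)) = 33.0151
d((-28, 24), (-2, 20)) = 26.3059
d((-27, -9), (-2, 20)) = 38.2884

Closest pair: (-8, 29) and (-2, 20) with distance 10.8167

The closest pair is (-8, 29) and (-2, 20) with Euclidean distance 10.8167. For 7 points, brute-force pairwise comparison is shown above. For large n, the divide-and-conquer algorithm (sort by x, recurse on halves, check the dividing strip) achieves O(n log n).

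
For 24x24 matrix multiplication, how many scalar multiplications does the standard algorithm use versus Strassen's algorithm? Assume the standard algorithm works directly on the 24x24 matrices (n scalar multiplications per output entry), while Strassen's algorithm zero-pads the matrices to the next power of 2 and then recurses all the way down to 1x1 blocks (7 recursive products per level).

Matrix multiplication for 24x24 matrices:

Strassen's algorithm requires power-of-2 dimensions. Pad 24x24 to 32x32 (next power of 2).

Standard algorithm: 24^3 = 13824 multiplications
Strassen's algorithm: 7^(log2(32)) = 7^5 = 16807 multiplications
Difference: 13824 - 16807 = -2983 (Strassen uses MORE here due to padding overhead — for small or just-over-power-of-2 n, padding can outweigh the per-level savings)

Standard: 13824 multiplications (24^3). Strassen: 16807 multiplications (7^5, after padding to 32x32). Strassen reduces 8 recursive multiplications to 7 at each level.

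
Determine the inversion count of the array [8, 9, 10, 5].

Finding inversions in [8, 9, 10, 5]:

(0, 3): arr[0]=8 > arr[3]=5
(1, 3): arr[1]=9 > arr[3]=5
(2, 3): arr[2]=10 > arr[3]=5

Total inversions: 3

The array has 3 inversion(s): (0,3), (1,3), (2,3). Each pair (i,j) satisfies i < j and arr[i] > arr[j].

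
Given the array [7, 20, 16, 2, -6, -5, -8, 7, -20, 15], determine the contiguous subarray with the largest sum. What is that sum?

Using Kadane's algorithm on [7, 20, 16, 2, -6, -5, -8, 7, -20, 15]:

Scanning through the array:
Position 1 (value 20): max_ending_here = 27, max_so_far = 27
Position 2 (value 16): max_ending_here = 43, max_so_far = 43
Position 3 (value 2): max_ending_here = 45, max_so_far = 45
Position 4 (value -6): max_ending_here = 39, max_so_far = 45
Position 5 (value -5): max_ending_here = 34, max_so_far = 45
Position 6 (value -8): max_ending_here = 26, max_so_far = 45
Position 7 (value 7): max_ending_here = 33, max_so_far = 45
Position 8 (value -20): max_ending_here = 13, max_so_far = 45
Position 9 (value 15): max_ending_here = 28, max_so_far = 45

Maximum subarray: [7, 20, 16, 2]
Maximum sum: 45

The maximum subarray is [7, 20, 16, 2] with sum 45. This subarray runs from index 0 to index 3.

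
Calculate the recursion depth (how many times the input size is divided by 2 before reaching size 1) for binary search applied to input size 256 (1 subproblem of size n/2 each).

For divide and conquer with division factor 2:

Problem sizes at each level:
Level 0: 256
Level 1: 128
Level 2: 64
Level 3: 32
Level 4: 16
Level 5: 8
Level 6: 4
Level 7: 2
Level 8: 1

The root is level 0 and the size-1 base case is level 8 (the tree spans levels 0 through 8, i.e. 9 levels counting the root), so the depth is the number of divisions: log_2(256) = 8

The recursion tree depth is log_2(256) = 8. At each level, the problem size is divided by 2, so it takes 8 divisions to reduce to a base case of size 1. The algorithm makes 1 recursive call at each level.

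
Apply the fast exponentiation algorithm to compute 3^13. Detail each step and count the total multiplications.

Computing 3^13 by squaring (build up from 3^1; each line after the first costs one multiplication):

3^1 = 3
3^2 = (3^1)^2 = 3^2 = 9
3^3 = 3 * 3^2 = 3 * 9 = 27
3^6 = (3^3)^2 = 27^2 = 729
3^12 = (3^6)^2 = 729^2 = 531441
3^13 = 3 * 3^12 = 3 * 531441 = 1594323

Result: 1594323
Multiplications needed: 5 (5 lines after 3^1)

3^13 = 1594323. Using exponentiation by squaring, this requires 5 multiplications. The key idea: if the exponent is even, square the half-power; if odd, multiply by the base once.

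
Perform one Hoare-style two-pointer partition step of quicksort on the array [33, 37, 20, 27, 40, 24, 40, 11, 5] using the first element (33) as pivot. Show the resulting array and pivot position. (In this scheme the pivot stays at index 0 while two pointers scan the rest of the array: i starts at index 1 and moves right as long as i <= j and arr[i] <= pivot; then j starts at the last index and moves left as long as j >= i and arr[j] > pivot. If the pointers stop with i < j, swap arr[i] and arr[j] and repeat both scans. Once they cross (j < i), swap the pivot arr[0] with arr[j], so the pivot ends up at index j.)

Hoare-style two-pointer partition with pivot = 33:

Initial array: [33, 37, 20, 27, 40, 24, 40, 11, 5]

Pointers start at i = 1, j = 8.
i stops at index 1 (arr[1]=37 > 33), j stops at index 8 (arr[8]=5 <= 33): swap arr[1] and arr[8], array becomes [33, 5, 20, 27, 40, 24, 40, 11, 37]
i stops at index 4 (arr[4]=40 > 33), j stops at index 7 (arr[7]=11 <= 33): swap arr[4] and arr[7], array becomes [33, 5, 20, 27, 11, 24, 40, 40, 37]
i ends at 6, j ends at 5: the pointers have crossed (j < i), so scanning stops.

Swap pivot arr[0] with arr[5] to place pivot at position 5: [24, 5, 20, 27, 11, 33, 40, 40, 37]
Pivot position: 5

After partitioning with pivot 33, the array becomes [24, 5, 20, 27, 11, 33, 40, 40, 37]. The pivot is placed at index 5. All elements to the left of the pivot are <= 33, and all elements to the right are > 33.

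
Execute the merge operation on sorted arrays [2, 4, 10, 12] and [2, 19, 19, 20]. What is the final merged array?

Merging process:

Compare 2 vs 2: take 2 from left. Merged: [2]
Compare 4 vs 2: take 2 from right. Merged: [2, 2]
Compare 4 vs 19: take 4 from left. Merged: [2, 2, 4]
Compare 10 vs 19: take 10 from left. Merged: [2, 2, 4, 10]
Compare 12 vs 19: take 12 from left. Merged: [2, 2, 4, 10, 12]
Append remaining from right: [19, 19, 20]. Merged: [2, 2, 4, 10, 12, 19, 19, 20]

Final merged array: [2, 2, 4, 10, 12, 19, 19, 20]
Total comparisons: 5

The merged array is [2, 2, 4, 10, 12, 19, 19, 20], requiring 5 comparisons. The merge step runs in O(n) time where n is the total number of elements.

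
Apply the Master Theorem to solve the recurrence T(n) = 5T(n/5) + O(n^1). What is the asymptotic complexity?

Master Theorem for T(n) = 5T(n/5) + O(n^1):

a = 5, b = 5, c = 1
log_b(a) = log_5(5) = 1.0000

Case 2: c = 1 = log_5(5) = 1.0000
T(n) = O(n^1 log n) = O(n log n)

For T(n) = 5T(n/5) + O(n^1): log_5(5) = 1.0000. This is Case 2 of the Master Theorem (c = log_b(a), equal work at all levels), giving O(n log n).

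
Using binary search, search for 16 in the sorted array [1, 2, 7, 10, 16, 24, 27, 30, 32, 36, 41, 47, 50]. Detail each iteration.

Binary search for 16 in [1, 2, 7, 10, 16, 24, 27, 30, 32, 36, 41, 47, 50]:

lo=0, hi=12, mid=6, arr[mid]=27 -> 27 > 16, search left half
lo=0, hi=5, mid=2, arr[mid]=7 -> 7 < 16, search right half
lo=3, hi=5, mid=4, arr[mid]=16 -> Found target at index 4!

Binary search finds 16 at index 4 after 3 comparisons. The search repeatedly halves the search space by comparing with the middle element.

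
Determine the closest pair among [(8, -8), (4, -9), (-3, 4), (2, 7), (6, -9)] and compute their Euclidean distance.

Computing all pairwise distances among 5 points:

d((8, -8), (4, -9)) = 4.1231
d((8, -8), (-3, 4)) = 16.2788
d((8, -8), (2, 7)) = 16.1555
d((8, -8), (6, -9)) = 2.2361
d((4, -9), (-3, 4)) = 14.7648
d((4, -9), (2, 7)) = 16.1245
d((4, -9), (6, -9)) = 2.0 <-- minimum
d((-3, 4), (2, 7)) = 5.831
d((-3, 4), (6, -9)) = 15.8114
d((2, 7), (6, -9)) = 16.4924

Closest pair: (4, -9) and (6, -9) with distance 2.0

The closest pair is (4, -9) and (6, -9) with Euclidean distance 2.0. For 5 points, brute-force pairwise comparison is shown above. For large n, the divide-and-conquer algorithm (sort by x, recurse on halves, check the dividing strip) achieves O(n log n).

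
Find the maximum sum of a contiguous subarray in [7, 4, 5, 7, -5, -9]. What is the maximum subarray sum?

Using Kadane's algorithm on [7, 4, 5, 7, -5, -9]:

Scanning through the array:
Position 1 (value 4): max_ending_here = 11, max_so_far = 11
Position 2 (value 5): max_ending_here = 16, max_so_far = 16
Position 3 (value 7): max_ending_here = 23, max_so_far = 23
Position 4 (value -5): max_ending_here = 18, max_so_far = 23
Position 5 (value -9): max_ending_here = 9, max_so_far = 23

Maximum subarray: [7, 4, 5, 7]
Maximum sum: 23

The maximum subarray is [7, 4, 5, 7] with sum 23. This subarray runs from index 0 to index 3.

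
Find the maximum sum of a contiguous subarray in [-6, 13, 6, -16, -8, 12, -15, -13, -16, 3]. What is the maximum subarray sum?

Using Kadane's algorithm on [-6, 13, 6, -16, -8, 12, -15, -13, -16, 3]:

Scanning through the array:
Position 1 (value 13): max_ending_here = 13, max_so_far = 13
Position 2 (value 6): max_ending_here = 19, max_so_far = 19
Position 3 (value -16): max_ending_here = 3, max_so_far = 19
Position 4 (value -8): max_ending_here = -5, max_so_far = 19
Position 5 (value 12): max_ending_here = 12, max_so_far = 19
Position 6 (value -15): max_ending_here = -3, max_so_far = 19
Position 7 (value -13): max_ending_here = -13, max_so_far = 19
Position 8 (value -16): max_ending_here = -16, max_so_far = 19
Position 9 (value 3): max_ending_here = 3, max_so_far = 19

Maximum subarray: [13, 6]
Maximum sum: 19

The maximum subarray is [13, 6] with sum 19. This subarray runs from index 1 to index 2.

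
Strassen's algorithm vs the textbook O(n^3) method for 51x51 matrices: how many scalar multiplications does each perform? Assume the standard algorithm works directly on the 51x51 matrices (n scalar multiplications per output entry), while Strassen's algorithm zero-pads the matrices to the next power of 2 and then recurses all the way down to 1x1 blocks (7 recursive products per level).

Matrix multiplication for 51x51 matrices:

Strassen's algorithm requires power-of-2 dimensions. Pad 51x51 to 64x64 (next power of 2).

Standard algorithm: 51^3 = 132651 multiplications
Strassen's algorithm: 7^(log2(64)) = 7^6 = 117649 multiplications
Savings: 132651 - 117649 = 15002 multiplications

Standard: 132651 multiplications (51^3). Strassen: 117649 multiplications (7^6, after padding to 64x64). Strassen reduces 8 recursive multiplications to 7 at each level.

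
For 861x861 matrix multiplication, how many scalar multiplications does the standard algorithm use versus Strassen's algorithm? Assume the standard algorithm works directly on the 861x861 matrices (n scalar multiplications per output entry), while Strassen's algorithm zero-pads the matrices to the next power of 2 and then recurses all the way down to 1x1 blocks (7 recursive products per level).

Matrix multiplication for 861x861 matrices:

Strassen's algorithm requires power-of-2 dimensions. Pad 861x861 to 1024x1024 (next power of 2).

Standard algorithm: 861^3 = 638277381 multiplications
Strassen's algorithm: 7^(log2(1024)) = 7^10 = 282475249 multiplications
Savings: 638277381 - 282475249 = 355802132 multiplications

Standard: 638277381 multiplications (861^3). Strassen: 282475249 multiplications (7^10, after padding to 1024x1024). Strassen reduces 8 recursive multiplications to 7 at each level.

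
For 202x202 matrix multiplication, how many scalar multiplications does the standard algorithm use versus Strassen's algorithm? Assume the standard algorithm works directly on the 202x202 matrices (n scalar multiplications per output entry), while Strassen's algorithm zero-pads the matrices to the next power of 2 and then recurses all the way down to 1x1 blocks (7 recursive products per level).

Matrix multiplication for 202x202 matrices:

Strassen's algorithm requires power-of-2 dimensions. Pad 202x202 to 256x256 (next power of 2).

Standard algorithm: 202^3 = 8242408 multiplications
Strassen's algorithm: 7^(log2(256)) = 7^8 = 5764801 multiplications
Savings: 8242408 - 5764801 = 2477607 multiplications

Standard: 8242408 multiplications (202^3). Strassen: 5764801 multiplications (7^8, after padding to 256x256). Strassen reduces 8 recursive multiplications to 7 at each level.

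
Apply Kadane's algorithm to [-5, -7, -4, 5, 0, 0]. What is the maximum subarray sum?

Using Kadane's algorithm on [-5, -7, -4, 5, 0, 0]:

Scanning through the array:
Position 1 (value -7): max_ending_here = -7, max_so_far = -5
Position 2 (value -4): max_ending_here = -4, max_so_far = -4
Position 3 (value 5): max_ending_here = 5, max_so_far = 5
Position 4 (value 0): max_ending_here = 5, max_so_far = 5
Position 5 (value 0): max_ending_here = 5, max_so_far = 5

Maximum subarray: [5]
Maximum sum: 5

The maximum subarray is [5] with sum 5. This subarray runs from index 3 to index 3.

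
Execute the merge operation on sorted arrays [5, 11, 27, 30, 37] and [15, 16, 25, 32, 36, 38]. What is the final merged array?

Merging process:

Compare 5 vs 15: take 5 from left. Merged: [5]
Compare 11 vs 15: take 11 from left. Merged: [5, 11]
Compare 27 vs 15: take 15 from right. Merged: [5, 11, 15]
Compare 27 vs 16: take 16 from right. Merged: [5, 11, 15, 16]
Compare 27 vs 25: take 25 from right. Merged: [5, 11, 15, 16, 25]
Compare 27 vs 32: take 27 from left. Merged: [5, 11, 15, 16, 25, 27]
Compare 30 vs 32: take 30 from left. Merged: [5, 11, 15, 16, 25, 27, 30]
Compare 37 vs 32: take 32 from right. Merged: [5, 11, 15, 16, 25, 27, 30, 32]
Compare 37 vs 36: take 36 from right. Merged: [5, 11, 15, 16, 25, 27, 30, 32, 36]
Compare 37 vs 38: take 37 from left. Merged: [5, 11, 15, 16, 25, 27, 30, 32, 36, 37]
Append remaining from right: [38]. Merged: [5, 11, 15, 16, 25, 27, 30, 32, 36, 37, 38]

Final merged array: [5, 11, 15, 16, 25, 27, 30, 32, 36, 37, 38]
Total comparisons: 10

The merged array is [5, 11, 15, 16, 25, 27, 30, 32, 36, 37, 38], requiring 10 comparisons. The merge step runs in O(n) time where n is the total number of elements.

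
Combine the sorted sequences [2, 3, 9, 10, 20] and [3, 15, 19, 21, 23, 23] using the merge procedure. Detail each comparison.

Merging process:

Compare 2 vs 3: take 2 from left. Merged: [2]
Compare 3 vs 3: take 3 from left. Merged: [2, 3]
Compare 9 vs 3: take 3 from right. Merged: [2, 3, 3]
Compare 9 vs 15: take 9 from left. Merged: [2, 3, 3, 9]
Compare 10 vs 15: take 10 from left. Merged: [2, 3, 3, 9, 10]
Compare 20 vs 15: take 15 from right. Merged: [2, 3, 3, 9, 10, 15]
Compare 20 vs 19: take 19 from right. Merged: [2, 3, 3, 9, 10, 15, 19]
Compare 20 vs 21: take 20 from left. Merged: [2, 3, 3, 9, 10, 15, 19, 20]
Append remaining from right: [21, 23, 23]. Merged: [2, 3, 3, 9, 10, 15, 19, 20, 21, 23, 23]

Final merged array: [2, 3, 3, 9, 10, 15, 19, 20, 21, 23, 23]
Total comparisons: 8

The merged array is [2, 3, 3, 9, 10, 15, 19, 20, 21, 23, 23], requiring 8 comparisons. The merge step runs in O(n) time where n is the total number of elements.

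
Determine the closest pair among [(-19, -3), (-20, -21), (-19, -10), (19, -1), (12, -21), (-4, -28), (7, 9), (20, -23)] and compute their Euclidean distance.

Computing all pairwise distances among 8 points:

d((-19, -3), (-20, -21)) = 18.0278
d((-19, -3), (-19, -10)) = 7.0 <-- minimum
d((-19, -3), (19, -1)) = 38.0526
d((-19, -3), (12, -21)) = 35.8469
d((-19, -3), (-4, -28)) = 29.1548
d((-19, -3), (7, 9)) = 28.6356
d((-19, -3), (20, -23)) = 43.8292
d((-20, -21), (-19, -10)) = 11.0454
d((-20, -21), (19, -1)) = 43.8292
d((-20, -21), (12, -21)) = 32.0
d((-20, -21), (-4, -28)) = 17.4642
d((-20, -21), (7, 9)) = 40.3609
d((-20, -21), (20, -23)) = 40.05
d((-19, -10), (19, -1)) = 39.0512
d((-19, -10), (12, -21)) = 32.8938
d((-19, -10), (-4, -28)) = 23.4307
d((-19, -10), (7, 9)) = 32.2025
d((-19, -10), (20, -23)) = 41.1096
d((19, -1), (12, -21)) = 21.1896
d((19, -1), (-4, -28)) = 35.4683
d((19, -1), (7, 9)) = 15.6205
d((19, -1), (20, -23)) = 22.0227
d((12, -21), (-4, -28)) = 17.4642
d((12, -21), (7, 9)) = 30.4138
d((12, -21), (20, -23)) = 8.2462
d((-4, -28), (7, 9)) = 38.6005
d((-4, -28), (20, -23)) = 24.5153
d((7, 9), (20, -23)) = 34.5398

Closest pair: (-19, -3) and (-19, -10) with distance 7.0

The closest pair is (-19, -3) and (-19, -10) with Euclidean distance 7.0. For 8 points, brute-force pairwise comparison is shown above. For large n, the divide-and-conquer algorithm (sort by x, recurse on halves, check the dividing strip) achieves O(n log n).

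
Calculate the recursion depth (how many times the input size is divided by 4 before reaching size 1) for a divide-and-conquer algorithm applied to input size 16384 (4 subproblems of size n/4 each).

For divide and conquer with division factor 4:

Problem sizes at each level:
Level 0: 16384
Level 1: 4096
Level 2: 1024
Level 3: 256
Level 4: 64
Level 5: 16
Level 6: 4
Level 7: 1

The root is level 0 and the size-1 base case is level 7 (the tree spans levels 0 through 7, i.e. 8 levels counting the root), so the depth is the number of divisions: log_4(16384) = 7

The recursion tree depth is log_4(16384) = 7. At each level, the problem size is divided by 4, so it takes 7 divisions to reduce to a base case of size 1. The algorithm makes 4 recursive calls at each level.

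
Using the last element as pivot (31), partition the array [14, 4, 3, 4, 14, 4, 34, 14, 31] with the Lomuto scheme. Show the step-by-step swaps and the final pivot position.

Lomuto partition with pivot = 31:

Initial array: [14, 4, 3, 4, 14, 4, 34, 14, 31]

arr[0]=14 <= 31: swap with position 0, array becomes [14, 4, 3, 4, 14, 4, 34, 14, 31]
arr[1]=4 <= 31: swap with position 1, array becomes [14, 4, 3, 4, 14, 4, 34, 14, 31]
arr[2]=3 <= 31: swap with position 2, array becomes [14, 4, 3, 4, 14, 4, 34, 14, 31]
arr[3]=4 <= 31: swap with position 3, array becomes [14, 4, 3, 4, 14, 4, 34, 14, 31]
arr[4]=14 <= 31: swap with position 4, array becomes [14, 4, 3, 4, 14, 4, 34, 14, 31]
arr[5]=4 <= 31: swap with position 5, array becomes [14, 4, 3, 4, 14, 4, 34, 14, 31]
arr[6]=34 > 31: no swap
arr[7]=14 <= 31: swap with position 6, array becomes [14, 4, 3, 4, 14, 4, 14, 34, 31]

Place pivot at position 7: [14, 4, 3, 4, 14, 4, 14, 31, 34]
Pivot position: 7

After partitioning with pivot 31, the array becomes [14, 4, 3, 4, 14, 4, 14, 31, 34]. The pivot is placed at index 7. All elements to the left of the pivot are <= 31, and all elements to the right are > 31.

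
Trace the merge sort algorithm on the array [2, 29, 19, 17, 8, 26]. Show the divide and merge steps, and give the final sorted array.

Merge sort trace:

Split: [2, 29, 19, 17, 8, 26] -> [2, 29, 19] and [17, 8, 26]
  Split: [2, 29, 19] -> [2] and [29, 19]
    Split: [29, 19] -> [29] and [19]
    Merge: [29] + [19] -> [19, 29]
  Merge: [2] + [19, 29] -> [2, 19, 29]
  Split: [17, 8, 26] -> [17] and [8, 26]
    Split: [8, 26] -> [8] and [26]
    Merge: [8] + [26] -> [8, 26]
  Merge: [17] + [8, 26] -> [8, 17, 26]
Merge: [2, 19, 29] + [8, 17, 26] -> [2, 8, 17, 19, 26, 29]

Final sorted array: [2, 8, 17, 19, 26, 29]

The merge sort proceeds by recursively splitting the array and merging sorted halves.
After all merges, the sorted array is [2, 8, 17, 19, 26, 29].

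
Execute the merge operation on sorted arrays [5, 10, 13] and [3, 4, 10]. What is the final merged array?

Merging process:

Compare 5 vs 3: take 3 from right. Merged: [3]
Compare 5 vs 4: take 4 from right. Merged: [3, 4]
Compare 5 vs 10: take 5 from left. Merged: [3, 4, 5]
Compare 10 vs 10: take 10 from left. Merged: [3, 4, 5, 10]
Compare 13 vs 10: take 10 from right. Merged: [3, 4, 5, 10, 10]
Append remaining from left: [13]. Merged: [3, 4, 5, 10, 10, 13]

Final merged array: [3, 4, 5, 10, 10, 13]
Total comparisons: 5

The merged array is [3, 4, 5, 10, 10, 13], requiring 5 comparisons. The merge step runs in O(n) time where n is the total number of elements.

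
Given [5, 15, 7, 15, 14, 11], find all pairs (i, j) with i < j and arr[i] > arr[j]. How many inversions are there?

Finding inversions in [5, 15, 7, 15, 14, 11]:

(1, 2): arr[1]=15 > arr[2]=7
(1, 4): arr[1]=15 > arr[4]=14
(1, 5): arr[1]=15 > arr[5]=11
(3, 4): arr[3]=15 > arr[4]=14
(3, 5): arr[3]=15 > arr[5]=11
(4, 5): arr[4]=14 > arr[5]=11

Total inversions: 6

The array has 6 inversion(s): (1,2), (1,4), (1,5), (3,4), (3,5), (4,5). Each pair (i,j) satisfies i < j and arr[i] > arr[j].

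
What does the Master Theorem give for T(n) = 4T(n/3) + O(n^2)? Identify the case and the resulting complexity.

Master Theorem for T(n) = 4T(n/3) + O(n^2):

a = 4, b = 3, c = 2
log_b(a) = log_3(4) = 1.2619

Case 3: c = 2 > log_3(4) = 1.2619
T(n) = O(n^2) = O(n^2)

For T(n) = 4T(n/3) + O(n^2): log_3(4) = 1.2619. This is Case 3 of the Master Theorem (c > log_b(a), work dominated by root), giving O(n^2).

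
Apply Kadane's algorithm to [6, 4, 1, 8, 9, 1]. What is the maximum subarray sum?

Using Kadane's algorithm on [6, 4, 1, 8, 9, 1]:

Scanning through the array:
Position 1 (value 4): max_ending_here = 10, max_so_far = 10
Position 2 (value 1): max_ending_here = 11, max_so_far = 11
Position 3 (value 8): max_ending_here = 19, max_so_far = 19
Position 4 (value 9): max_ending_here = 28, max_so_far = 28
Position 5 (value 1): max_ending_here = 29, max_so_far = 29

Maximum subarray: [6, 4, 1, 8, 9, 1]
Maximum sum: 29

The maximum subarray is [6, 4, 1, 8, 9, 1] with sum 29. This subarray runs from index 0 to index 5.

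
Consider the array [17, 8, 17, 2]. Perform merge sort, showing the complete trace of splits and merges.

Merge sort trace:

Split: [17, 8, 17, 2] -> [17, 8] and [17, 2]
  Split: [17, 8] -> [17] and [8]
  Merge: [17] + [8] -> [8, 17]
  Split: [17, 2] -> [17] and [2]
  Merge: [17] + [2] -> [2, 17]
Merge: [8, 17] + [2, 17] -> [2, 8, 17, 17]

Final sorted array: [2, 8, 17, 17]

The merge sort proceeds by recursively splitting the array and merging sorted halves.
After all merges, the sorted array is [2, 8, 17, 17].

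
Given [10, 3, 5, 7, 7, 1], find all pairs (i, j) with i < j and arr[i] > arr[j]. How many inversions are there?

Finding inversions in [10, 3, 5, 7, 7, 1]:

(0, 1): arr[0]=10 > arr[1]=3
(0, 2): arr[0]=10 > arr[2]=5
(0, 3): arr[0]=10 > arr[3]=7
(0, 4): arr[0]=10 > arr[4]=7
(0, 5): arr[0]=10 > arr[5]=1
(1, 5): arr[1]=3 > arr[5]=1
(2, 5): arr[2]=5 > arr[5]=1
(3, 5): arr[3]=7 > arr[5]=1
(4, 5): arr[4]=7 > arr[5]=1

Total inversions: 9

The array has 9 inversion(s): (0,1), (0,2), (0,3), (0,4), (0,5), (1,5), (2,5), (3,5), (4,5). Each pair (i,j) satisfies i < j and arr[i] > arr[j].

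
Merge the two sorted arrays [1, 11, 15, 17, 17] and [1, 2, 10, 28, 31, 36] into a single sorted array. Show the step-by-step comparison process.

Merging process:

Compare 1 vs 1: take 1 from left. Merged: [1]
Compare 11 vs 1: take 1 from right. Merged: [1, 1]
Compare 11 vs 2: take 2 from right. Merged: [1, 1, 2]
Compare 11 vs 10: take 10 from right. Merged: [1, 1, 2, 10]
Compare 11 vs 28: take 11 from left. Merged: [1, 1, 2, 10, 11]
Compare 15 vs 28: take 15 from left. Merged: [1, 1, 2, 10, 11, 15]
Compare 17 vs 28: take 17 from left. Merged: [1, 1, 2, 10, 11, 15, 17]
Compare 17 vs 28: take 17 from left. Merged: [1, 1, 2, 10, 11, 15, 17, 17]
Append remaining from right: [28, 31, 36]. Merged: [1, 1, 2, 10, 11, 15, 17, 17, 28, 31, 36]

Final merged array: [1, 1, 2, 10, 11, 15, 17, 17, 28, 31, 36]
Total comparisons: 8

The merged array is [1, 1, 2, 10, 11, 15, 17, 17, 28, 31, 36], requiring 8 comparisons. The merge step runs in O(n) time where n is the total number of elements.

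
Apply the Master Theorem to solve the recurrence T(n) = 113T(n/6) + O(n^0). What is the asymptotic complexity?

Master Theorem for T(n) = 113T(n/6) + O(n^0):

a = 113, b = 6, c = 0
log_b(a) = log_6(113) = 2.6384

Case 1: c = 0 < log_6(113) = 2.6384
T(n) = O(n^(log_6 113))

For T(n) = 113T(n/6) + O(n^0): log_6(113) = 2.6384. This is Case 1 of the Master Theorem (c < log_b(a), work dominated by leaves), giving O(n^(log_6 113)).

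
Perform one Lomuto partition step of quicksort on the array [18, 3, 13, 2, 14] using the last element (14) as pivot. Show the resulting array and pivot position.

Lomuto partition with pivot = 14:

Initial array: [18, 3, 13, 2, 14]

arr[0]=18 > 14: no swap
arr[1]=3 <= 14: swap with position 0, array becomes [3, 18, 13, 2, 14]
arr[2]=13 <= 14: swap with position 1, array becomes [3, 13, 18, 2, 14]
arr[3]=2 <= 14: swap with position 2, array becomes [3, 13, 2, 18, 14]

Place pivot at position 3: [3, 13, 2, 14, 18]
Pivot position: 3

After partitioning with pivot 14, the array becomes [3, 13, 2, 14, 18]. The pivot is placed at index 3. All elements to the left of the pivot are <= 14, and all elements to the right are > 14.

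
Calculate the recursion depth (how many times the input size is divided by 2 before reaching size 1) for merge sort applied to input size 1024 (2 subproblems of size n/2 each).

For divide and conquer with division factor 2:

Problem sizes at each level:
Level 0: 1024
Level 1: 512
Level 2: 256
Level 3: 128
Level 4: 64
Level 5: 32
Level 6: 16
Level 7: 8
Level 8: 4
Level 9: 2
Level 10: 1

The root is level 0 and the size-1 base case is level 10 (the tree spans levels 0 through 10, i.e. 11 levels counting the root), so the depth is the number of divisions: log_2(1024) = 10

The recursion tree depth is log_2(1024) = 10. At each level, the problem size is divided by 2, so it takes 10 divisions to reduce to a base case of size 1. The algorithm makes 2 recursive calls at each level.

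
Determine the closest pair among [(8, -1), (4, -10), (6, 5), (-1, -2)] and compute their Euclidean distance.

Computing all pairwise distances among 4 points:

d((8, -1), (4, -10)) = 9.8489
d((8, -1), (6, 5)) = 6.3246 <-- minimum
d((8, -1), (-1, -2)) = 9.0554
d((4, -10), (6, 5)) = 15.1327
d((4, -10), (-1, -2)) = 9.434
d((6, 5), (-1, -2)) = 9.8995

Closest pair: (8, -1) and (6, 5) with distance 6.3246

The closest pair is (8, -1) and (6, 5) with Euclidean distance 6.3246. For 4 points, brute-force pairwise comparison is shown above. For large n, the divide-and-conquer algorithm (sort by x, recurse on halves, check the dividing strip) achieves O(n log n).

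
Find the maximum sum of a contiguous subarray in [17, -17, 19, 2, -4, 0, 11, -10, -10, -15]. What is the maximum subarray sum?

Using Kadane's algorithm on [17, -17, 19, 2, -4, 0, 11, -10, -10, -15]:

Scanning through the array:
Position 1 (value -17): max_ending_here = 0, max_so_far = 17
Position 2 (value 19): max_ending_here = 19, max_so_far = 19
Position 3 (value 2): max_ending_here = 21, max_so_far = 21
Position 4 (value -4): max_ending_here = 17, max_so_far = 21
Position 5 (value 0): max_ending_here = 17, max_so_far = 21
Position 6 (value 11): max_ending_here = 28, max_so_far = 28
Position 7 (value -10): max_ending_here = 18, max_so_far = 28
Position 8 (value -10): max_ending_here = 8, max_so_far = 28
Position 9 (value -15): max_ending_here = -7, max_so_far = 28

Maximum subarray: [17, -17, 19, 2, -4, 0, 11]
Maximum sum: 28

The maximum subarray is [17, -17, 19, 2, -4, 0, 11] with sum 28. This subarray runs from index 0 to index 6.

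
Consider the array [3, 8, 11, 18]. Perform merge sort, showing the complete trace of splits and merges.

Merge sort trace:

Split: [3, 8, 11, 18] -> [3, 8] and [11, 18]
  Split: [3, 8] -> [3] and [8]
  Merge: [3] + [8] -> [3, 8]
  Split: [11, 18] -> [11] and [18]
  Merge: [11] + [18] -> [11, 18]
Merge: [3, 8] + [11, 18] -> [3, 8, 11, 18]

Final sorted array: [3, 8, 11, 18]

The merge sort proceeds by recursively splitting the array and merging sorted halves.
After all merges, the sorted array is [3, 8, 11, 18].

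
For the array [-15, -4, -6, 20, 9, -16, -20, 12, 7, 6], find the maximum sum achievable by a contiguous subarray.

Using Kadane's algorithm on [-15, -4, -6, 20, 9, -16, -20, 12, 7, 6]:

Scanning through the array:
Position 1 (value -4): max_ending_here = -4, max_so_far = -4
Position 2 (value -6): max_ending_here = -6, max_so_far = -4
Position 3 (value 20): max_ending_here = 20, max_so_far = 20
Position 4 (value 9): max_ending_here = 29, max_so_far = 29
Position 5 (value -16): max_ending_here = 13, max_so_far = 29
Position 6 (value -20): max_ending_here = -7, max_so_far = 29
Position 7 (value 12): max_ending_here = 12, max_so_far = 29
Position 8 (value 7): max_ending_here = 19, max_so_far = 29
Position 9 (value 6): max_ending_here = 25, max_so_far = 29

Maximum subarray: [20, 9]
Maximum sum: 29

The maximum subarray is [20, 9] with sum 29. This subarray runs from index 3 to index 4.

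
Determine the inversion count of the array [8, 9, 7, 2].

Finding inversions in [8, 9, 7, 2]:

(0, 2): arr[0]=8 > arr[2]=7
(0, 3): arr[0]=8 > arr[3]=2
(1, 2): arr[1]=9 > arr[2]=7
(1, 3): arr[1]=9 > arr[3]=2
(2, 3): arr[2]=7 > arr[3]=2

Total inversions: 5

The array has 5 inversion(s): (0,2), (0,3), (1,2), (1,3), (2,3). Each pair (i,j) satisfies i < j and arr[i] > arr[j].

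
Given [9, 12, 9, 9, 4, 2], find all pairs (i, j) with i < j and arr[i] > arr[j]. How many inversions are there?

Finding inversions in [9, 12, 9, 9, 4, 2]:

(0, 4): arr[0]=9 > arr[4]=4
(0, 5): arr[0]=9 > arr[5]=2
(1, 2): arr[1]=12 > arr[2]=9
(1, 3): arr[1]=12 > arr[3]=9
(1, 4): arr[1]=12 > arr[4]=4
(1, 5): arr[1]=12 > arr[5]=2
(2, 4): arr[2]=9 > arr[4]=4
(2, 5): arr[2]=9 > arr[5]=2
(3, 4): arr[3]=9 > arr[4]=4
(3, 5): arr[3]=9 > arr[5]=2
(4, 5): arr[4]=4 > arr[5]=2

Total inversions: 11

The array has 11 inversion(s): (0,4), (0,5), (1,2), (1,3), (1,4), (1,5), (2,4), (2,5), (3,4), (3,5), (4,5). Each pair (i,j) satisfies i < j and arr[i] > arr[j].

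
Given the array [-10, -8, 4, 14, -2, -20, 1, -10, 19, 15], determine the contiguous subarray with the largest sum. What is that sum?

Using Kadane's algorithm on [-10, -8, 4, 14, -2, -20, 1, -10, 19, 15]:

Scanning through the array:
Position 1 (value -8): max_ending_here = -8, max_so_far = -8
Position 2 (value 4): max_ending_here = 4, max_so_far = 4
Position 3 (value 14): max_ending_here = 18, max_so_far = 18
Position 4 (value -2): max_ending_here = 16, max_so_far = 18
Position 5 (value -20): max_ending_here = -4, max_so_far = 18
Position 6 (value 1): max_ending_here = 1, max_so_far = 18
Position 7 (value -10): max_ending_here = -9, max_so_far = 18
Position 8 (value 19): max_ending_here = 19, max_so_far = 19
Position 9 (value 15): max_ending_here = 34, max_so_far = 34

Maximum subarray: [19, 15]
Maximum sum: 34

The maximum subarray is [19, 15] with sum 34. This subarray runs from index 8 to index 9.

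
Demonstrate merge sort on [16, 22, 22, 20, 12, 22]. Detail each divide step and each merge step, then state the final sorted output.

Merge sort trace:

Split: [16, 22, 22, 20, 12, 22] -> [16, 22, 22] and [20, 12, 22]
  Split: [16, 22, 22] -> [16] and [22, 22]
    Split: [22, 22] -> [22] and [22]
    Merge: [22] + [22] -> [22, 22]
  Merge: [16] + [22, 22] -> [16, 22, 22]
  Split: [20, 12, 22] -> [20] and [12, 22]
    Split: [12, 22] -> [12] and [22]
    Merge: [12] + [22] -> [12, 22]
  Merge: [20] + [12, 22] -> [12, 20, 22]
Merge: [16, 22, 22] + [12, 20, 22] -> [12, 16, 20, 22, 22, 22]

Final sorted array: [12, 16, 20, 22, 22, 22]

The merge sort proceeds by recursively splitting the array and merging sorted halves.
After all merges, the sorted array is [12, 16, 20, 22, 22, 22].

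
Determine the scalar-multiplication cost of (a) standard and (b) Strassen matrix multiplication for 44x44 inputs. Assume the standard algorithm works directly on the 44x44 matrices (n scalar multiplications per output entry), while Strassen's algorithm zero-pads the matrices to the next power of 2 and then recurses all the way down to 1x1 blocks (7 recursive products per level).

Matrix multiplication for 44x44 matrices:

Strassen's algorithm requires power-of-2 dimensions. Pad 44x44 to 64x64 (next power of 2).

Standard algorithm: 44^3 = 85184 multiplications
Strassen's algorithm: 7^(log2(64)) = 7^6 = 117649 multiplications
Difference: 85184 - 117649 = -32465 (Strassen uses MORE here due to padding overhead — for small or just-over-power-of-2 n, padding can outweigh the per-level savings)

Standard: 85184 multiplications (44^3). Strassen: 117649 multiplications (7^6, after padding to 64x64). Strassen reduces 8 recursive multiplications to 7 at each level.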